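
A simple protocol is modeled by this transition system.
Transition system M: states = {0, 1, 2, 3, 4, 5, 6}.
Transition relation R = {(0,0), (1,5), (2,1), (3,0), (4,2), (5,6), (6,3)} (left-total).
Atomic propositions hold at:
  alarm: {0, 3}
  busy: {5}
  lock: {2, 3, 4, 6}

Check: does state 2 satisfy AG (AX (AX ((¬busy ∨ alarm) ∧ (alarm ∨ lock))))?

Sat(¬busy) = {0, 1, 2, 3, 4, 6}
Sat(¬busy ∨ alarm) = {0, 1, 2, 3, 4, 6}
Sat(alarm ∨ lock) = {0, 2, 3, 4, 6}
Sat((¬busy ∨ alarm) ∧ (alarm ∨ lock)) = {0, 2, 3, 4, 6}
Sat(AX ((¬busy ∨ alarm) ∧ (alarm ∨ lock))) = {s : every successor in {0, 2, 3, 4, 6}} = {0, 3, 4, 5, 6}
Sat(AX (AX ((¬busy ∨ alarm) ∧ (alarm ∨ lock)))) = {s : every successor in {0, 3, 4, 5, 6}} = {0, 1, 3, 5, 6}
AG (AX (AX ((¬busy ∨ alarm) ∧ (alarm ∨ lock)))): greatest fixpoint, start Z0 = {0, 1, 3, 5, 6}, keep only states in Sat with every successor in Z. Already a fixed point.
Sat(AG (AX (AX ((¬busy ∨ alarm) ∧ (alarm ∨ lock))))) = {0, 1, 3, 5, 6}
2 ∉ Sat(AG (AX (AX ((¬busy ∨ alarm) ∧ (alarm ∨ lock))))) = {0, 1, 3, 5, 6}, so the formula does not hold at 2.

No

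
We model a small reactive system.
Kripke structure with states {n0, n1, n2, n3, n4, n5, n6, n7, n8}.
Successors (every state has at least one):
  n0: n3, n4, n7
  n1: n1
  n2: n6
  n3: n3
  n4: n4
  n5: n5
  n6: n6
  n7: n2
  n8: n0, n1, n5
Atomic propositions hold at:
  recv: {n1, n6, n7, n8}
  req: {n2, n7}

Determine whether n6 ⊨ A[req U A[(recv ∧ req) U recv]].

Sat(recv ∧ req) = {n7}
A[(recv ∧ req) U recv]: least fixpoint, start Z0 = Sat(recv) = {n1, n6, n7, n8}, add states in Sat(recv ∧ req) with every successor in Z. Already a fixed point.
Sat(A[(recv ∧ req) U recv]) = {n1, n6, n7, n8}
A[req U A[(recv ∧ req) U recv]]: least fixpoint, start Z0 = Sat(A[(recv ∧ req) U recv]) = {n1, n6, n7, n8}, add states in Sat(req) with every successor in Z. Z1 = {n1, n2, n6, n7, n8}; fixed.
Sat(A[req U A[(recv ∧ req) U recv]]) = {n1, n2, n6, n7, n8}
n6 ∈ Sat(A[req U A[(recv ∧ req) U recv]]) = {n1, n2, n6, n7, n8}, so the formula holds at n6.

Yes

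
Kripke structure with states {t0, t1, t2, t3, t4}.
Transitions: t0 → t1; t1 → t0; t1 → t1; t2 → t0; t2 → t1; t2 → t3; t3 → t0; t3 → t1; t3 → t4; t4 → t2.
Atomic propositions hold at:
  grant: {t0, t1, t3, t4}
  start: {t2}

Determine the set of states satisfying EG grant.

EG grant: greatest fixpoint, start Z0 = {t0, t1, t3, t4}, keep only states in Sat with some successor in Z. Z1 = {t0, t1, t3}; fixed.
Sat(EG grant) = {t0, t1, t3}

{t0, t1, t3}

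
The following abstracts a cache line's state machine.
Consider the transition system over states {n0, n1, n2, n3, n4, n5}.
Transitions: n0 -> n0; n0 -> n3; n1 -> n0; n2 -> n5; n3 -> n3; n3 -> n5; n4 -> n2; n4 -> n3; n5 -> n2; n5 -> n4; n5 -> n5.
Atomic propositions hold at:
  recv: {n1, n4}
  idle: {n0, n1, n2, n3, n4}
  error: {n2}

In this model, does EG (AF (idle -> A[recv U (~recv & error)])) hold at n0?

Sat(~recv) = {n0, n2, n3, n5}
Sat(~recv & error) = {n2}
A[recv U (~recv & error)]: least fixpoint, start Z0 = Sat((~recv & error)) = {n2}, add states in Sat(recv) with every successor in Z. Already a fixed point.
Sat(A[recv U (~recv & error)]) = {n2}
Sat(idle -> A[recv U (~recv & error)]) = {n2, n5}
AF (idle -> A[recv U (~recv & error)]): least fixpoint, start Z0 = {n2, n5}, add states with every successor in Z. Already a fixed point.
Sat(AF (idle -> A[recv U (~recv & error)])) = {n2, n5}
EG (AF (idle -> A[recv U (~recv & error)])): greatest fixpoint, start Z0 = {n2, n5}, keep only states in Sat with some successor in Z. Already a fixed point.
Sat(EG (AF (idle -> A[recv U (~recv & error)]))) = {n2, n5}
n0 ∉ Sat(EG (AF (idle -> A[recv U (~recv & error)]))) = {n2, n5}, so the formula does not hold at n0.

No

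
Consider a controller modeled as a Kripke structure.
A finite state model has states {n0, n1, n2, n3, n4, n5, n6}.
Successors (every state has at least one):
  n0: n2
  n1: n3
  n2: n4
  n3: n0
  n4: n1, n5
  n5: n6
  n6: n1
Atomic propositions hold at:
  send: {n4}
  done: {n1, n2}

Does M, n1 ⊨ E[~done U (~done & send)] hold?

Sat(~done) = {n0, n3, n4, n5, n6}
Sat(~done & send) = {n4}
E[~done U (~done & send)]: least fixpoint, start Z0 = Sat((~done & send)) = {n4}, add states in Sat(~done) with some successor in Z. Already a fixed point.
Sat(E[~done U (~done & send)]) = {n4}
n1 ∉ Sat(E[~done U (~done & send)]) = {n4}, so the formula does not hold at n1.

No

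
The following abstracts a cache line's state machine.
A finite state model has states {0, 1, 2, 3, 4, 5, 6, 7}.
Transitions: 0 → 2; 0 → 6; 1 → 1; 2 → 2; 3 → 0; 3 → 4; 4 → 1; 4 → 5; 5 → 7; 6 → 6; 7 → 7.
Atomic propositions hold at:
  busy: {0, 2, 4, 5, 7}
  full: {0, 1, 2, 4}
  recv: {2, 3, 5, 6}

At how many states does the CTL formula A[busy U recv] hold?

5

A[busy U recv]: least fixpoint, start Z0 = Sat(recv) = {2, 3, 5, 6}, add states in Sat(busy) with every successor in Z. Z1 = {0, 2, 3, 5, 6}; fixed.
Sat(A[busy U recv]) = {0, 2, 3, 5, 6}
|Sat(A[busy U recv])| = |{0, 2, 3, 5, 6}| = 5.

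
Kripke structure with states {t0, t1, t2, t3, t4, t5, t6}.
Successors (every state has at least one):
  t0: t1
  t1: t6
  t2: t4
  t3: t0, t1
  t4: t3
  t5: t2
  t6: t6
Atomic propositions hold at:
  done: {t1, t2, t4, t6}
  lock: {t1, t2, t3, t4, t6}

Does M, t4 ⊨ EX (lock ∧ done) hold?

Sat(lock ∧ done) = {t1, t2, t4, t6}
Sat(EX (lock ∧ done)) = {s : some successor in {t1, t2, t4, t6}} = {t0, t1, t2, t3, t5, t6}
t4 ∉ Sat(EX (lock ∧ done)) = {t0, t1, t2, t3, t5, t6}, so the formula does not hold at t4.

No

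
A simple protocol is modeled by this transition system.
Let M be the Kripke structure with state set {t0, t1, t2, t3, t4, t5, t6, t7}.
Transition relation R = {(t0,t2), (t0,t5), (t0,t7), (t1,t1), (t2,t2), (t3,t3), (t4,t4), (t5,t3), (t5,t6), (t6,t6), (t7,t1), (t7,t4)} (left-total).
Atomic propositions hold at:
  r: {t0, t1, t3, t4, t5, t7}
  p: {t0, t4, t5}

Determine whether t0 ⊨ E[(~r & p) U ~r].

No

Sat(~r) = {t2, t6}
Sat(~r & p) = ∅
E[(~r & p) U ~r]: least fixpoint, start Z0 = Sat(~r) = {t2, t6}, add states in Sat(~r & p) with some successor in Z. Already a fixed point.
Sat(E[(~r & p) U ~r]) = {t2, t6}
t0 ∉ Sat(E[(~r & p) U ~r]) = {t2, t6}, so the formula does not hold at t0.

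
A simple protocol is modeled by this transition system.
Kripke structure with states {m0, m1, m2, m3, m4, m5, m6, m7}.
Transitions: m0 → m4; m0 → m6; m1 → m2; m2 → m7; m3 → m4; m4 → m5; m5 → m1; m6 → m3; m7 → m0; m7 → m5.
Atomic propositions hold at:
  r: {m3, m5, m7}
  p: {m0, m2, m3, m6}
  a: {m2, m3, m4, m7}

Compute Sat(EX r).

Sat(EX r) = {s : some successor in {m3, m5, m7}} = {m2, m4, m6, m7}

{m2, m4, m6, m7}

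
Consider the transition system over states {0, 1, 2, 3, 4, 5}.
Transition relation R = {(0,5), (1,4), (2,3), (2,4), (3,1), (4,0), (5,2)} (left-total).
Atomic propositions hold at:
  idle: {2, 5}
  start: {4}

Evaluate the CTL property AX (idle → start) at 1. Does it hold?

Sat(idle → start) = {0, 1, 3, 4}
Sat(AX (idle → start)) = {s : every successor in {0, 1, 3, 4}} = {1, 2, 3, 4}
1 ∈ Sat(AX (idle → start)) = {1, 2, 3, 4}, so the formula holds at 1.

Yes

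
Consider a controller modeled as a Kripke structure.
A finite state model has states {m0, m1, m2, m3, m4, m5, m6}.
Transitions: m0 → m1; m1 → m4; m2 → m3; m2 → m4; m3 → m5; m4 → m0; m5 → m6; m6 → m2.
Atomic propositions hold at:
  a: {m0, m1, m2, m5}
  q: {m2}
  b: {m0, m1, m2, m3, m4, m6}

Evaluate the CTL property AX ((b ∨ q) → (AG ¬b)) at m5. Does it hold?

Sat(b ∨ q) = {m0, m1, m2, m3, m4, m6}
Sat(¬b) = {m5}
AG ¬b: greatest fixpoint, start Z0 = {m5}, keep only states in Sat with every successor in Z. Z1 = ∅; fixed.
Sat(AG ¬b) = ∅
Sat((b ∨ q) → (AG ¬b)) = {m5}
Sat(AX ((b ∨ q) → (AG ¬b))) = {s : every successor in {m5}} = {m3}
m5 ∉ Sat(AX ((b ∨ q) → (AG ¬b))) = {m3}, so the formula does not hold at m5.

No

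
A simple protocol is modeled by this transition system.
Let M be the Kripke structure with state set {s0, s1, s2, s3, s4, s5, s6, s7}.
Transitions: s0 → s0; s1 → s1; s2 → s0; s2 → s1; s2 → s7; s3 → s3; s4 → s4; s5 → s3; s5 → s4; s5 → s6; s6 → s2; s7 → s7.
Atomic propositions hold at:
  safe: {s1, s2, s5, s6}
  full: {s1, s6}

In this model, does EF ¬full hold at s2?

Sat(¬full) = {s0, s2, s3, s4, s5, s7}
EF ¬full: least fixpoint, start Z0 = {s0, s2, s3, s4, s5, s7}, add states with some successor in Z. Z1 = {s0, s2, s3, s4, s5, s6, s7}; fixed.
Sat(EF ¬full) = {s0, s2, s3, s4, s5, s6, s7}
s2 ∈ Sat(EF ¬full) = {s0, s2, s3, s4, s5, s6, s7}, so the formula holds at s2.

Yes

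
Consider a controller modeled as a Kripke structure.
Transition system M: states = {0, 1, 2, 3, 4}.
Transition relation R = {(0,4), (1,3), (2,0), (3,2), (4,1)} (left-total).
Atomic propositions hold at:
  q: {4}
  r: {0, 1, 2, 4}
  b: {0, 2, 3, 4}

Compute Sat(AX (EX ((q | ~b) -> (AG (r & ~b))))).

{1, 3, 4}

Sat(~b) = {1}
Sat(q | ~b) = {1, 4}
Sat(r & ~b) = {1}
AG (r & ~b): greatest fixpoint, start Z0 = {1}, keep only states in Sat with every successor in Z. Z1 = ∅; fixed.
Sat(AG (r & ~b)) = ∅
Sat((q | ~b) -> (AG (r & ~b))) = {0, 2, 3}
Sat(EX ((q | ~b) -> (AG (r & ~b)))) = {s : some successor in {0, 2, 3}} = {1, 2, 3}
Sat(AX (EX ((q | ~b) -> (AG (r & ~b))))) = {s : every successor in {1, 2, 3}} = {1, 3, 4}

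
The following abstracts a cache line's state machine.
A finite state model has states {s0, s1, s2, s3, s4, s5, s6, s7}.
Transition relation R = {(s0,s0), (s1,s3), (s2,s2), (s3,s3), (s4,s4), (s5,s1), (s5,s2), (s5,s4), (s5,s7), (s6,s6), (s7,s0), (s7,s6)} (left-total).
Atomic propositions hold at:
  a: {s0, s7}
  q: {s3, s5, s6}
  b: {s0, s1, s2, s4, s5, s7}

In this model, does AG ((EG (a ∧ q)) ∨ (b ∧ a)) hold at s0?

Sat(a ∧ q) = ∅
EG (a ∧ q): greatest fixpoint, start Z0 = ∅, keep only states in Sat with some successor in Z. Already a fixed point.
Sat(EG (a ∧ q)) = ∅
Sat(b ∧ a) = {s0, s7}
Sat((EG (a ∧ q)) ∨ (b ∧ a)) = {s0, s7}
AG ((EG (a ∧ q)) ∨ (b ∧ a)): greatest fixpoint, start Z0 = {s0, s7}, keep only states in Sat with every successor in Z. Z1 = {s0}; fixed.
Sat(AG ((EG (a ∧ q)) ∨ (b ∧ a))) = {s0}
s0 ∈ Sat(AG ((EG (a ∧ q)) ∨ (b ∧ a))) = {s0}, so the formula holds at s0.

Yes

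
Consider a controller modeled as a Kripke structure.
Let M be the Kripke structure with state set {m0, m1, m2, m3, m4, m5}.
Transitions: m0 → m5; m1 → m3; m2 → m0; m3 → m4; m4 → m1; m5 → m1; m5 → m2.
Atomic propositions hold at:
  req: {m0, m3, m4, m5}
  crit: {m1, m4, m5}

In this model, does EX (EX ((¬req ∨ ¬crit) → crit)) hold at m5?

No

Sat(¬req) = {m1, m2}
Sat(¬crit) = {m0, m2, m3}
Sat(¬req ∨ ¬crit) = {m0, m1, m2, m3}
Sat((¬req ∨ ¬crit) → crit) = {m1, m4, m5}
Sat(EX ((¬req ∨ ¬crit) → crit)) = {s : some successor in {m1, m4, m5}} = {m0, m3, m4, m5}
Sat(EX (EX ((¬req ∨ ¬crit) → crit))) = {s : some successor in {m0, m3, m4, m5}} = {m0, m1, m2, m3}
m5 ∉ Sat(EX (EX ((¬req ∨ ¬crit) → crit))) = {m0, m1, m2, m3}, so the formula does not hold at m5.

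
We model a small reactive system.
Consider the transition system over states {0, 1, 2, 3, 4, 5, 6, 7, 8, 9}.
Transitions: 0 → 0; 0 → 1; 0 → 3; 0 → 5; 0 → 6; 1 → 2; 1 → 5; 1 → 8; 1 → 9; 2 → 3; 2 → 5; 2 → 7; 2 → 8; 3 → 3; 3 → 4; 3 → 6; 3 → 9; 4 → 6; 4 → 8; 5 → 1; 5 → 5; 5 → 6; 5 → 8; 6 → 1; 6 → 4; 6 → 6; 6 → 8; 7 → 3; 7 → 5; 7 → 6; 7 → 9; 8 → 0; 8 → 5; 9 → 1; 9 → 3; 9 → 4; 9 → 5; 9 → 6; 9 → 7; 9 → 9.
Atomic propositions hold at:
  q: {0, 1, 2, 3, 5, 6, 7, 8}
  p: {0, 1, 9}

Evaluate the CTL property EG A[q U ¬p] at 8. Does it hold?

Yes

Sat(¬p) = {2, 3, 4, 5, 6, 7, 8}
A[q U ¬p]: least fixpoint, start Z0 = Sat(¬p) = {2, 3, 4, 5, 6, 7, 8}, add states in Sat(q) with every successor in Z. Already a fixed point.
Sat(A[q U ¬p]) = {2, 3, 4, 5, 6, 7, 8}
EG A[q U ¬p]: greatest fixpoint, start Z0 = {2, 3, 4, 5, 6, 7, 8}, keep only states in Sat with some successor in Z. Already a fixed point.
Sat(EG A[q U ¬p]) = {2, 3, 4, 5, 6, 7, 8}
8 ∈ Sat(EG A[q U ¬p]) = {2, 3, 4, 5, 6, 7, 8}, so the formula holds at 8.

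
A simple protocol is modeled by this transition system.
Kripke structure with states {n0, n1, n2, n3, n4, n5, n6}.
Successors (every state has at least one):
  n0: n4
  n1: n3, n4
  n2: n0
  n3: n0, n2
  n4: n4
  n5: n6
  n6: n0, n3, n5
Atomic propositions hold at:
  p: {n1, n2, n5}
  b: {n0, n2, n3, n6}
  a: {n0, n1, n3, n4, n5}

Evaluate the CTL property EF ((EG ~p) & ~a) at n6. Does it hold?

Yes

Sat(~p) = {n0, n3, n4, n6}
EG ~p: greatest fixpoint, start Z0 = {n0, n3, n4, n6}, keep only states in Sat with some successor in Z. Already a fixed point.
Sat(EG ~p) = {n0, n3, n4, n6}
Sat(~a) = {n2, n6}
Sat((EG ~p) & ~a) = {n6}
EF ((EG ~p) & ~a): least fixpoint, start Z0 = {n6}, add states with some successor in Z. Z1 = {n5, n6}; fixed.
Sat(EF ((EG ~p) & ~a)) = {n5, n6}
n6 ∈ Sat(EF ((EG ~p) & ~a)) = {n5, n6}, so the formula holds at n6.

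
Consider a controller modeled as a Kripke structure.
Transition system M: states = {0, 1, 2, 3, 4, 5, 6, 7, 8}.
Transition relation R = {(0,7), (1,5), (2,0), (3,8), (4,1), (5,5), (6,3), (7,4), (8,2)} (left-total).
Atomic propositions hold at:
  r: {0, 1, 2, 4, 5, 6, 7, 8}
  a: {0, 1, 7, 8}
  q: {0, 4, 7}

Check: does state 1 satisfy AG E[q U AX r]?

Yes

Sat(AX r) = {s : every successor in {0, 1, 2, 4, 5, 6, 7, 8}} = {0, 1, 2, 3, 4, 5, 7, 8}
E[q U AX r]: least fixpoint, start Z0 = Sat(AX r) = {0, 1, 2, 3, 4, 5, 7, 8}, add states in Sat(q) with some successor in Z. Already a fixed point.
Sat(E[q U AX r]) = {0, 1, 2, 3, 4, 5, 7, 8}
AG E[q U AX r]: greatest fixpoint, start Z0 = {0, 1, 2, 3, 4, 5, 7, 8}, keep only states in Sat with every successor in Z. Already a fixed point.
Sat(AG E[q U AX r]) = {0, 1, 2, 3, 4, 5, 7, 8}
1 ∈ Sat(AG E[q U AX r]) = {0, 1, 2, 3, 4, 5, 7, 8}, so the formula holds at 1.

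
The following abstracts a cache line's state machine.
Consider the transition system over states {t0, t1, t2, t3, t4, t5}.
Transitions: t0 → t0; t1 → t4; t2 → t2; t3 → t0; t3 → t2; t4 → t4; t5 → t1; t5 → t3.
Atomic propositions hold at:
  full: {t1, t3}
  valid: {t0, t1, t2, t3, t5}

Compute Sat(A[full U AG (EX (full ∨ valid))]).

Sat(full ∨ valid) = {t0, t1, t2, t3, t5}
Sat(EX (full ∨ valid)) = {s : some successor in {t0, t1, t2, t3, t5}} = {t0, t2, t3, t5}
AG (EX (full ∨ valid)): greatest fixpoint, start Z0 = {t0, t2, t3, t5}, keep only states in Sat with every successor in Z. Z1 = {t0, t2, t3}; fixed.
Sat(AG (EX (full ∨ valid))) = {t0, t2, t3}
A[full U AG (EX (full ∨ valid))]: least fixpoint, start Z0 = Sat(AG (EX (full ∨ valid))) = {t0, t2, t3}, add states in Sat(full) with every successor in Z. Already a fixed point.
Sat(A[full U AG (EX (full ∨ valid))]) = {t0, t2, t3}

{t0, t2, t3}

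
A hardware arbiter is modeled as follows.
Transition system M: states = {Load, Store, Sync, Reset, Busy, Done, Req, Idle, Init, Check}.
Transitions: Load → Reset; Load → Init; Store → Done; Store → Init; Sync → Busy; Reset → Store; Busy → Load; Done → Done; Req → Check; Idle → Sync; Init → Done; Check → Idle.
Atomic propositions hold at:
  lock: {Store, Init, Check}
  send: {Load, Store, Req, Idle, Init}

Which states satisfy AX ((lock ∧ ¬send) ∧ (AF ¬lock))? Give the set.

{Req}

Sat(¬send) = {Sync, Reset, Busy, Done, Check}
Sat(lock ∧ ¬send) = {Check}
Sat(¬lock) = {Load, Sync, Reset, Busy, Done, Req, Idle}
AF ¬lock: least fixpoint, start Z0 = {Load, Sync, Reset, Busy, Done, Req, Idle}, add states with every successor in Z. Z1 = {Load, Sync, Reset, Busy, Done, Req, Idle, Init, Check}; Z2 = {Load, Store, Sync, Reset, Busy, Done, Req, Idle, Init, Check}; fixed.
Sat(AF ¬lock) = {Load, Store, Sync, Reset, Busy, Done, Req, Idle, Init, Check}
Sat((lock ∧ ¬send) ∧ (AF ¬lock)) = {Check}
Sat(AX ((lock ∧ ¬send) ∧ (AF ¬lock))) = {s : every successor in {Check}} = {Req}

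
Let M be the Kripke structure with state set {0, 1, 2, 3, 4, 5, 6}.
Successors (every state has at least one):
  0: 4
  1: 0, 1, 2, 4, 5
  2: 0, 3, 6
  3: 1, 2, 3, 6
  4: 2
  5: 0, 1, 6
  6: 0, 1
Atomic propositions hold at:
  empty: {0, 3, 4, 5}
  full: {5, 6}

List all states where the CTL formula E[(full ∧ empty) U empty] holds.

Sat(full ∧ empty) = {5}
E[(full ∧ empty) U empty]: least fixpoint, start Z0 = Sat(empty) = {0, 3, 4, 5}, add states in Sat(full ∧ empty) with some successor in Z. Already a fixed point.
Sat(E[(full ∧ empty) U empty]) = {0, 3, 4, 5}

{0, 3, 4, 5}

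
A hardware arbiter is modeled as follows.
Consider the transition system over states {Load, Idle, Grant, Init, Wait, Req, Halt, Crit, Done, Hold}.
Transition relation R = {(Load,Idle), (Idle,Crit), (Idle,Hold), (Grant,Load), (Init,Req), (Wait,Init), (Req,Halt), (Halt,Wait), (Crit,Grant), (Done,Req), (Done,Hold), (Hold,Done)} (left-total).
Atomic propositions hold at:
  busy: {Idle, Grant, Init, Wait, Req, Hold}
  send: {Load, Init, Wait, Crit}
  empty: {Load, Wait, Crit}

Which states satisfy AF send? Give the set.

{Load, Grant, Init, Wait, Req, Halt, Crit}

AF send: least fixpoint, start Z0 = {Load, Init, Wait, Crit}, add states with every successor in Z. Z1 = {Load, Grant, Init, Wait, Halt, Crit}; Z2 = {Load, Grant, Init, Wait, Req, Halt, Crit}; fixed.
Sat(AF send) = {Load, Grant, Init, Wait, Req, Halt, Crit}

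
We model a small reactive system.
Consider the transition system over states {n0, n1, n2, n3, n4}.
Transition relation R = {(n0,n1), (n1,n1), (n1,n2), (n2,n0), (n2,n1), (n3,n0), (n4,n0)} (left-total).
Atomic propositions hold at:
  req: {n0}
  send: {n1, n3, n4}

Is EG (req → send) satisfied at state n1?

Sat(req → send) = {n1, n2, n3, n4}
EG (req → send): greatest fixpoint, start Z0 = {n1, n2, n3, n4}, keep only states in Sat with some successor in Z. Z1 = {n1, n2}; fixed.
Sat(EG (req → send)) = {n1, n2}
n1 ∈ Sat(EG (req → send)) = {n1, n2}, so the formula holds at n1.

Yes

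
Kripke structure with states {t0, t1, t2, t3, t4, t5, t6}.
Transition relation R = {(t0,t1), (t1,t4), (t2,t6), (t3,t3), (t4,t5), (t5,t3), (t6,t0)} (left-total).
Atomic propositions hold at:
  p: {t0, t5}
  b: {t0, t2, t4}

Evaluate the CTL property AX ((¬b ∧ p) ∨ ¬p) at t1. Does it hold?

Yes

Sat(¬b) = {t1, t3, t5, t6}
Sat(¬b ∧ p) = {t5}
Sat(¬p) = {t1, t2, t3, t4, t6}
Sat((¬b ∧ p) ∨ ¬p) = {t1, t2, t3, t4, t5, t6}
Sat(AX ((¬b ∧ p) ∨ ¬p)) = {s : every successor in {t1, t2, t3, t4, t5, t6}} = {t0, t1, t2, t3, t4, t5}
t1 ∈ Sat(AX ((¬b ∧ p) ∨ ¬p)) = {t0, t1, t2, t3, t4, t5}, so the formula holds at t1.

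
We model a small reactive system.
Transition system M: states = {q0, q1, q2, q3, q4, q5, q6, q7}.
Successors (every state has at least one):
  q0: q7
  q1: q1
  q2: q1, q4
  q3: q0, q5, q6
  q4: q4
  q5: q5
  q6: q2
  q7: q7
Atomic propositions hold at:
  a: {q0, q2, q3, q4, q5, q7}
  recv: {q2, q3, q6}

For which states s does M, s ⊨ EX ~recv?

Sat(~recv) = {q0, q1, q4, q5, q7}
Sat(EX ~recv) = {s : some successor in {q0, q1, q4, q5, q7}} = {q0, q1, q2, q3, q4, q5, q7}

{q0, q1, q2, q3, q4, q5, q7}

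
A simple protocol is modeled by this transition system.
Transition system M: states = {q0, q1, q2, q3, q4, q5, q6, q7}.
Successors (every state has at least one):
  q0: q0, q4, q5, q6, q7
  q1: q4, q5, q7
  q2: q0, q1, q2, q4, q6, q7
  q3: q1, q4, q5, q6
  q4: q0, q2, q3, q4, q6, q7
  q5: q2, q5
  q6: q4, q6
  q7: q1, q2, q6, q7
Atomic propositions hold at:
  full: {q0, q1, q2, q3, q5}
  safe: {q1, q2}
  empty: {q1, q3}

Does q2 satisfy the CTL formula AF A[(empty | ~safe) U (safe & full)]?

Sat(~safe) = {q0, q3, q4, q5, q6, q7}
Sat(empty | ~safe) = {q0, q1, q3, q4, q5, q6, q7}
Sat(safe & full) = {q1, q2}
A[(empty | ~safe) U (safe & full)]: least fixpoint, start Z0 = Sat((safe & full)) = {q1, q2}, add states in Sat(empty | ~safe) with every successor in Z. Already a fixed point.
Sat(A[(empty | ~safe) U (safe & full)]) = {q1, q2}
AF A[(empty | ~safe) U (safe & full)]: least fixpoint, start Z0 = {q1, q2}, add states with every successor in Z. Already a fixed point.
Sat(AF A[(empty | ~safe) U (safe & full)]) = {q1, q2}
q2 ∈ Sat(AF A[(empty | ~safe) U (safe & full)]) = {q1, q2}, so the formula holds at q2.

Yes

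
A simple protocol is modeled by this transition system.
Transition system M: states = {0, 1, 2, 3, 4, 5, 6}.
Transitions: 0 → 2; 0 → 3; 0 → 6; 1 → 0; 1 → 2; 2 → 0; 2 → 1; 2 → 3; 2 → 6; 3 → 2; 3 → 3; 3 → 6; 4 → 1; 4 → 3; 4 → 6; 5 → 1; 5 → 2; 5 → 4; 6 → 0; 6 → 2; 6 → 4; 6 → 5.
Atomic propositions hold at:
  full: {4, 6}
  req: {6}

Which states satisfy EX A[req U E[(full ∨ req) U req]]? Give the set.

Sat(full ∨ req) = {4, 6}
E[(full ∨ req) U req]: least fixpoint, start Z0 = Sat(req) = {6}, add states in Sat(full ∨ req) with some successor in Z. Z1 = {4, 6}; fixed.
Sat(E[(full ∨ req) U req]) = {4, 6}
A[req U E[(full ∨ req) U req]]: least fixpoint, start Z0 = Sat(E[(full ∨ req) U req]) = {4, 6}, add states in Sat(req) with every successor in Z. Already a fixed point.
Sat(A[req U E[(full ∨ req) U req]]) = {4, 6}
Sat(EX A[req U E[(full ∨ req) U req]]) = {s : some successor in {4, 6}} = {0, 2, 3, 4, 5, 6}

{0, 2, 3, 4, 5, 6}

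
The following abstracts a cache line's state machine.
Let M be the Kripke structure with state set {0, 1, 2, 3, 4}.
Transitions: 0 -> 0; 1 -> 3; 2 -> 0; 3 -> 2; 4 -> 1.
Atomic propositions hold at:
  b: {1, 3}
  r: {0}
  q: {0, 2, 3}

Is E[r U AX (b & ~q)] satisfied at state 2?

Sat(~q) = {1, 4}
Sat(b & ~q) = {1}
Sat(AX (b & ~q)) = {s : every successor in {1}} = {4}
E[r U AX (b & ~q)]: least fixpoint, start Z0 = Sat(AX (b & ~q)) = {4}, add states in Sat(r) with some successor in Z. Already a fixed point.
Sat(E[r U AX (b & ~q)]) = {4}
2 ∉ Sat(E[r U AX (b & ~q)]) = {4}, so the formula does not hold at 2.

No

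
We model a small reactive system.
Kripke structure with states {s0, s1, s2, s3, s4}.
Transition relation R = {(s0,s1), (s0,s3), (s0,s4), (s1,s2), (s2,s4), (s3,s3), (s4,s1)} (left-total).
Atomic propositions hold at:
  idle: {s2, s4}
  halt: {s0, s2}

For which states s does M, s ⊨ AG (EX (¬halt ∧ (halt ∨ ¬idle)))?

{s3}

Sat(¬halt) = {s1, s3, s4}
Sat(¬idle) = {s0, s1, s3}
Sat(halt ∨ ¬idle) = {s0, s1, s2, s3}
Sat(¬halt ∧ (halt ∨ ¬idle)) = {s1, s3}
Sat(EX (¬halt ∧ (halt ∨ ¬idle))) = {s : some successor in {s1, s3}} = {s0, s3, s4}
AG (EX (¬halt ∧ (halt ∨ ¬idle))): greatest fixpoint, start Z0 = {s0, s3, s4}, keep only states in Sat with every successor in Z. Z1 = {s3}; fixed.
Sat(AG (EX (¬halt ∧ (halt ∨ ¬idle)))) = {s3}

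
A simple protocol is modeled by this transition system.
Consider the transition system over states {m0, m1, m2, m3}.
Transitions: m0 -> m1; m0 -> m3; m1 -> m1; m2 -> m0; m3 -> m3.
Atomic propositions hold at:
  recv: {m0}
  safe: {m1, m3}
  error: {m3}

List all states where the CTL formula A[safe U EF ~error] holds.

Sat(~error) = {m0, m1, m2}
EF ~error: least fixpoint, start Z0 = {m0, m1, m2}, add states with some successor in Z. Already a fixed point.
Sat(EF ~error) = {m0, m1, m2}
A[safe U EF ~error]: least fixpoint, start Z0 = Sat(EF ~error) = {m0, m1, m2}, add states in Sat(safe) with every successor in Z. Already a fixed point.
Sat(A[safe U EF ~error]) = {m0, m1, m2}

{m0, m1, m2}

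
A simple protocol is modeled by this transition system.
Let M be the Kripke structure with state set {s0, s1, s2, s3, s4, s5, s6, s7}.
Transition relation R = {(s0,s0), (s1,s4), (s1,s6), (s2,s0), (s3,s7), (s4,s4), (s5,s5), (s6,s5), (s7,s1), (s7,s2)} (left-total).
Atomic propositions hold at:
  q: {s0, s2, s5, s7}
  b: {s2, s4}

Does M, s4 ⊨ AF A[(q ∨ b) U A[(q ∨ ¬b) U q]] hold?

No

Sat(q ∨ b) = {s0, s2, s4, s5, s7}
Sat(¬b) = {s0, s1, s3, s5, s6, s7}
Sat(q ∨ ¬b) = {s0, s1, s2, s3, s5, s6, s7}
A[(q ∨ ¬b) U q]: least fixpoint, start Z0 = Sat(q) = {s0, s2, s5, s7}, add states in Sat(q ∨ ¬b) with every successor in Z. Z1 = {s0, s2, s3, s5, s6, s7}; fixed.
Sat(A[(q ∨ ¬b) U q]) = {s0, s2, s3, s5, s6, s7}
A[(q ∨ b) U A[(q ∨ ¬b) U q]]: least fixpoint, start Z0 = Sat(A[(q ∨ ¬b) U q]) = {s0, s2, s3, s5, s6, s7}, add states in Sat(q ∨ b) with every successor in Z. Already a fixed point.
Sat(A[(q ∨ b) U A[(q ∨ ¬b) U q]]) = {s0, s2, s3, s5, s6, s7}
AF A[(q ∨ b) U A[(q ∨ ¬b) U q]]: least fixpoint, start Z0 = {s0, s2, s3, s5, s6, s7}, add states with every successor in Z. Already a fixed point.
Sat(AF A[(q ∨ b) U A[(q ∨ ¬b) U q]]) = {s0, s2, s3, s5, s6, s7}
s4 ∉ Sat(AF A[(q ∨ b) U A[(q ∨ ¬b) U q]]) = {s0, s2, s3, s5, s6, s7}, so the formula does not hold at s4.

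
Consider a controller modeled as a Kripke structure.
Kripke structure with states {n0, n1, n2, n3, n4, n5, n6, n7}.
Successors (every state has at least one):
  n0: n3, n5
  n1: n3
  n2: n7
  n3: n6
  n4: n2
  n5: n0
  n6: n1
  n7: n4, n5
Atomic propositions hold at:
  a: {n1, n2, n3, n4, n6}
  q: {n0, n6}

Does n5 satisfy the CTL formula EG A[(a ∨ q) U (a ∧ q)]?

No

Sat(a ∨ q) = {n0, n1, n2, n3, n4, n6}
Sat(a ∧ q) = {n6}
A[(a ∨ q) U (a ∧ q)]: least fixpoint, start Z0 = Sat((a ∧ q)) = {n6}, add states in Sat(a ∨ q) with every successor in Z. Z1 = {n3, n6}; Z2 = {n1, n3, n6}; fixed.
Sat(A[(a ∨ q) U (a ∧ q)]) = {n1, n3, n6}
EG A[(a ∨ q) U (a ∧ q)]: greatest fixpoint, start Z0 = {n1, n3, n6}, keep only states in Sat with some successor in Z. Already a fixed point.
Sat(EG A[(a ∨ q) U (a ∧ q)]) = {n1, n3, n6}
n5 ∉ Sat(EG A[(a ∨ q) U (a ∧ q)]) = {n1, n3, n6}, so the formula does not hold at n5.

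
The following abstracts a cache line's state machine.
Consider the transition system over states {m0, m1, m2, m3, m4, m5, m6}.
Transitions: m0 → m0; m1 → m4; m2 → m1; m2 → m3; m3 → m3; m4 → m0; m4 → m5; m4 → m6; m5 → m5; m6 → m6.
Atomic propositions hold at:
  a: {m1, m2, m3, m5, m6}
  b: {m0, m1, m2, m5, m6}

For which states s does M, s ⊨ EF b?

{m0, m1, m2, m4, m5, m6}

EF b: least fixpoint, start Z0 = {m0, m1, m2, m5, m6}, add states with some successor in Z. Z1 = {m0, m1, m2, m4, m5, m6}; fixed.
Sat(EF b) = {m0, m1, m2, m4, m5, m6}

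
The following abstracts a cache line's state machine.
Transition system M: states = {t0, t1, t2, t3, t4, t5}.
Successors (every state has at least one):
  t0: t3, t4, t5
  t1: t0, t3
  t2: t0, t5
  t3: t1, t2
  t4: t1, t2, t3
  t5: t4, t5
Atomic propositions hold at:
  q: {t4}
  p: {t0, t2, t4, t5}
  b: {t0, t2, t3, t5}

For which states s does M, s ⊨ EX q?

{t0, t5}

Sat(EX q) = {s : some successor in {t4}} = {t0, t5}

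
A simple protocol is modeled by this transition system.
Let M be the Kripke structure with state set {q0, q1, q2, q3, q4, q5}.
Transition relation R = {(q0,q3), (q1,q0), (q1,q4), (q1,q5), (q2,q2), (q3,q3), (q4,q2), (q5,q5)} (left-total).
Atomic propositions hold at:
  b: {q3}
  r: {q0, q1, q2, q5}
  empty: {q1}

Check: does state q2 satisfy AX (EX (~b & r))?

Yes

Sat(~b) = {q0, q1, q2, q4, q5}
Sat(~b & r) = {q0, q1, q2, q5}
Sat(EX (~b & r)) = {s : some successor in {q0, q1, q2, q5}} = {q1, q2, q4, q5}
Sat(AX (EX (~b & r))) = {s : every successor in {q1, q2, q4, q5}} = {q2, q4, q5}
q2 ∈ Sat(AX (EX (~b & r))) = {q2, q4, q5}, so the formula holds at q2.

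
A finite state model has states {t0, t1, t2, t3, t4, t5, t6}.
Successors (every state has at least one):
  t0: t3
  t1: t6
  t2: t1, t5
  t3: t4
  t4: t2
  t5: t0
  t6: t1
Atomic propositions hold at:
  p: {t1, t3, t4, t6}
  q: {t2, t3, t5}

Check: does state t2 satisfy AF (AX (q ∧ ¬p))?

Sat(¬p) = {t0, t2, t5}
Sat(q ∧ ¬p) = {t2, t5}
Sat(AX (q ∧ ¬p)) = {s : every successor in {t2, t5}} = {t4}
AF (AX (q ∧ ¬p)): least fixpoint, start Z0 = {t4}, add states with every successor in Z. Z1 = {t3, t4}; Z2 = {t0, t3, t4}; Z3 = {t0, t3, t4, t5}; fixed.
Sat(AF (AX (q ∧ ¬p))) = {t0, t3, t4, t5}
t2 ∉ Sat(AF (AX (q ∧ ¬p))) = {t0, t3, t4, t5}, so the formula does not hold at t2.

No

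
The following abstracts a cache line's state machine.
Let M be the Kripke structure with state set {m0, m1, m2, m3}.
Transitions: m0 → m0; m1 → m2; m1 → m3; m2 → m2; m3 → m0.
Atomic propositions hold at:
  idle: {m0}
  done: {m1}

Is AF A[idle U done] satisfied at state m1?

A[idle U done]: least fixpoint, start Z0 = Sat(done) = {m1}, add states in Sat(idle) with every successor in Z. Already a fixed point.
Sat(A[idle U done]) = {m1}
AF A[idle U done]: least fixpoint, start Z0 = {m1}, add states with every successor in Z. Already a fixed point.
Sat(AF A[idle U done]) = {m1}
m1 ∈ Sat(AF A[idle U done]) = {m1}, so the formula holds at m1.

Yes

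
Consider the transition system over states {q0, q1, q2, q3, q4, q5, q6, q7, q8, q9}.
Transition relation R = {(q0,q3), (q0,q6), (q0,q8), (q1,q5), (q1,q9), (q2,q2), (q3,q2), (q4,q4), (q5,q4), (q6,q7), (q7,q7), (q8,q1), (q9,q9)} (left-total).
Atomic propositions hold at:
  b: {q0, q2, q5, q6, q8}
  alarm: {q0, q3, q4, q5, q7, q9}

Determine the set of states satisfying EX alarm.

Sat(EX alarm) = {s : some successor in {q0, q3, q4, q5, q7, q9}} = {q0, q1, q4, q5, q6, q7, q9}

{q0, q1, q4, q5, q6, q7, q9}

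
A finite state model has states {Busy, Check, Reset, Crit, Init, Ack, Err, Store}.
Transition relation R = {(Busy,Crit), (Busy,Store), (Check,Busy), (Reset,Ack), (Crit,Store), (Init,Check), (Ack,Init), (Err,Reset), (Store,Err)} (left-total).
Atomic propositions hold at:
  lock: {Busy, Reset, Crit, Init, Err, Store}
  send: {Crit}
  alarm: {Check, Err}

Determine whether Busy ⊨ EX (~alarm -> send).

Sat(~alarm) = {Busy, Reset, Crit, Init, Ack, Store}
Sat(~alarm -> send) = {Check, Crit, Err}
Sat(EX (~alarm -> send)) = {s : some successor in {Check, Crit, Err}} = {Busy, Init, Store}
Busy ∈ Sat(EX (~alarm -> send)) = {Busy, Init, Store}, so the formula holds at Busy.

Yes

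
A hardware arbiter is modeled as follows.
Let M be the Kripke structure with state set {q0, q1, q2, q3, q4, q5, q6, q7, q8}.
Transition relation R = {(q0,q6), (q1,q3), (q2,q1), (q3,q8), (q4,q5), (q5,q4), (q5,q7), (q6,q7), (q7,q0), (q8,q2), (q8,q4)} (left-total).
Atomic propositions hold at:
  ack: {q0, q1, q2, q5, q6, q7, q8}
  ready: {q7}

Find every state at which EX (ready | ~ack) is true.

Sat(~ack) = {q3, q4}
Sat(ready | ~ack) = {q3, q4, q7}
Sat(EX (ready | ~ack)) = {s : some successor in {q3, q4, q7}} = {q1, q5, q6, q8}

{q1, q5, q6, q8}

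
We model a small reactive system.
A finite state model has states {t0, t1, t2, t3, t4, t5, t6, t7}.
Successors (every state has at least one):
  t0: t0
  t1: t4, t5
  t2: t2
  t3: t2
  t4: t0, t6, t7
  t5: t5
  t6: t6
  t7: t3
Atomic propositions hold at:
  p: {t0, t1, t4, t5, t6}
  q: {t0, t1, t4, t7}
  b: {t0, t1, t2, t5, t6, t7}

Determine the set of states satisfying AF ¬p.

{t2, t3, t7}

Sat(¬p) = {t2, t3, t7}
AF ¬p: least fixpoint, start Z0 = {t2, t3, t7}, add states with every successor in Z. Already a fixed point.
Sat(AF ¬p) = {t2, t3, t7}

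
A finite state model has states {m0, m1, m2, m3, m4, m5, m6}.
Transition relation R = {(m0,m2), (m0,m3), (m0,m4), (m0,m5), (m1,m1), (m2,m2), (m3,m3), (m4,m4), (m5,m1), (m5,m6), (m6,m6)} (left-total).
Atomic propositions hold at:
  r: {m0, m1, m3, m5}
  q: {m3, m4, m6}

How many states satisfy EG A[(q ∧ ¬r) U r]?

Sat(¬r) = {m2, m4, m6}
Sat(q ∧ ¬r) = {m4, m6}
A[(q ∧ ¬r) U r]: least fixpoint, start Z0 = Sat(r) = {m0, m1, m3, m5}, add states in Sat(q ∧ ¬r) with every successor in Z. Already a fixed point.
Sat(A[(q ∧ ¬r) U r]) = {m0, m1, m3, m5}
EG A[(q ∧ ¬r) U r]: greatest fixpoint, start Z0 = {m0, m1, m3, m5}, keep only states in Sat with some successor in Z. Already a fixed point.
Sat(EG A[(q ∧ ¬r) U r]) = {m0, m1, m3, m5}
|Sat(EG A[(q ∧ ¬r) U r])| = |{m0, m1, m3, m5}| = 4.

4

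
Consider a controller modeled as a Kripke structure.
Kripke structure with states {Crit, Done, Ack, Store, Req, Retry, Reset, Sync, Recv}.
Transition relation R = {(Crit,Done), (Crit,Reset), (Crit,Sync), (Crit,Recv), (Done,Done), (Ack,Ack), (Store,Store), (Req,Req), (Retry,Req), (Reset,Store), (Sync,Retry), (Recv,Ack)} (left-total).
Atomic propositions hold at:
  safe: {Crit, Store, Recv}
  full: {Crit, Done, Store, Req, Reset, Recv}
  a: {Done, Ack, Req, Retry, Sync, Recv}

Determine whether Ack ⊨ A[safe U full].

A[safe U full]: least fixpoint, start Z0 = Sat(full) = {Crit, Done, Store, Req, Reset, Recv}, add states in Sat(safe) with every successor in Z. Already a fixed point.
Sat(A[safe U full]) = {Crit, Done, Store, Req, Reset, Recv}
Ack ∉ Sat(A[safe U full]) = {Crit, Done, Store, Req, Reset, Recv}, so the formula does not hold at Ack.

No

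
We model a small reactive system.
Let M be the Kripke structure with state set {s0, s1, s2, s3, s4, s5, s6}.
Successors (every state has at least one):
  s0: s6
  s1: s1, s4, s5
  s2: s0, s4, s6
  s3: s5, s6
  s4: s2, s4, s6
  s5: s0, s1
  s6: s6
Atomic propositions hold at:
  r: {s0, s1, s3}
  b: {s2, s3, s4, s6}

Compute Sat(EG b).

EG b: greatest fixpoint, start Z0 = {s2, s3, s4, s6}, keep only states in Sat with some successor in Z. Already a fixed point.
Sat(EG b) = {s2, s3, s4, s6}

{s2, s3, s4, s6}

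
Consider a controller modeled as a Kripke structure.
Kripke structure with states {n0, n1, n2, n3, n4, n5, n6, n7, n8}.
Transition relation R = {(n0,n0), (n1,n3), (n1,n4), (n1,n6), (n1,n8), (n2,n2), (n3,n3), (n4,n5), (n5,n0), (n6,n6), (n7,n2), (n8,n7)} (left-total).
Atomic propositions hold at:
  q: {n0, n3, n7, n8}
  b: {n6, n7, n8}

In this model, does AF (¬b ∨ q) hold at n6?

Sat(¬b) = {n0, n1, n2, n3, n4, n5}
Sat(¬b ∨ q) = {n0, n1, n2, n3, n4, n5, n7, n8}
AF (¬b ∨ q): least fixpoint, start Z0 = {n0, n1, n2, n3, n4, n5, n7, n8}, add states with every successor in Z. Already a fixed point.
Sat(AF (¬b ∨ q)) = {n0, n1, n2, n3, n4, n5, n7, n8}
n6 ∉ Sat(AF (¬b ∨ q)) = {n0, n1, n2, n3, n4, n5, n7, n8}, so the formula does not hold at n6.

No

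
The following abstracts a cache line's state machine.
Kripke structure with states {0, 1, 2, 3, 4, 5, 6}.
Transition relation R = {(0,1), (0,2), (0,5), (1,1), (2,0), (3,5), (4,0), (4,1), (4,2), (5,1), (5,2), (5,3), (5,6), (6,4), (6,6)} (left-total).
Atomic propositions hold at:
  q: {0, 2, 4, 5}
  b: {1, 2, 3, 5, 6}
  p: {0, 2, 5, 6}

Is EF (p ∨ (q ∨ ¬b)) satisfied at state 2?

Sat(¬b) = {0, 4}
Sat(q ∨ ¬b) = {0, 2, 4, 5}
Sat(p ∨ (q ∨ ¬b)) = {0, 2, 4, 5, 6}
EF (p ∨ (q ∨ ¬b)): least fixpoint, start Z0 = {0, 2, 4, 5, 6}, add states with some successor in Z. Z1 = {0, 2, 3, 4, 5, 6}; fixed.
Sat(EF (p ∨ (q ∨ ¬b))) = {0, 2, 3, 4, 5, 6}
2 ∈ Sat(EF (p ∨ (q ∨ ¬b))) = {0, 2, 3, 4, 5, 6}, so the formula holds at 2.

Yes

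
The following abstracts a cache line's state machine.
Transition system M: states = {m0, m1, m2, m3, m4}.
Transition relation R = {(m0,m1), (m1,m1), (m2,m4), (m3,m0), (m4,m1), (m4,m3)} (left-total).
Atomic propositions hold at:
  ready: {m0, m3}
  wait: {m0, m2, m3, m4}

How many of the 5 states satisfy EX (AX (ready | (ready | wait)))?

1

Sat(ready | wait) = {m0, m2, m3, m4}
Sat(ready | (ready | wait)) = {m0, m2, m3, m4}
Sat(AX (ready | (ready | wait))) = {s : every successor in {m0, m2, m3, m4}} = {m2, m3}
Sat(EX (AX (ready | (ready | wait)))) = {s : some successor in {m2, m3}} = {m4}
|Sat(EX (AX (ready | (ready | wait))))| = |{m4}| = 1.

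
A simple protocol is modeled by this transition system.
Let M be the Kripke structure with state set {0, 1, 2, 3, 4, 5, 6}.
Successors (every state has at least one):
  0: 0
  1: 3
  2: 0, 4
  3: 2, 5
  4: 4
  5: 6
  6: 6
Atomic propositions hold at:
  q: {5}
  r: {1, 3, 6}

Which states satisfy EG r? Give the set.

EG r: greatest fixpoint, start Z0 = {1, 3, 6}, keep only states in Sat with some successor in Z. Z1 = {1, 6}; Z2 = {6}; fixed.
Sat(EG r) = {6}

{6}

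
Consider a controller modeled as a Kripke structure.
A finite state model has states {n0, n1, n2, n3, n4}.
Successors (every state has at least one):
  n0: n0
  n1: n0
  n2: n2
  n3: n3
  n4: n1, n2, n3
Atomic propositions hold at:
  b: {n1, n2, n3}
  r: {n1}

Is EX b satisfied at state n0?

No

Sat(EX b) = {s : some successor in {n1, n2, n3}} = {n2, n3, n4}
n0 ∉ Sat(EX b) = {n2, n3, n4}, so the formula does not hold at n0.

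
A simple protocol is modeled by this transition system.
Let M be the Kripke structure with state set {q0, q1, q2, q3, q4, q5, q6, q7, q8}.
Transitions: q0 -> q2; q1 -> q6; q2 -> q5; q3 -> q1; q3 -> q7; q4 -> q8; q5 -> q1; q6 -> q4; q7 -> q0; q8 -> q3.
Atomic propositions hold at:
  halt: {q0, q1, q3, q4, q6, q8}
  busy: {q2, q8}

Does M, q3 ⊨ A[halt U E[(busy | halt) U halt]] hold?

Yes

Sat(busy | halt) = {q0, q1, q2, q3, q4, q6, q8}
E[(busy | halt) U halt]: least fixpoint, start Z0 = Sat(halt) = {q0, q1, q3, q4, q6, q8}, add states in Sat(busy | halt) with some successor in Z. Already a fixed point.
Sat(E[(busy | halt) U halt]) = {q0, q1, q3, q4, q6, q8}
A[halt U E[(busy | halt) U halt]]: least fixpoint, start Z0 = Sat(E[(busy | halt) U halt]) = {q0, q1, q3, q4, q6, q8}, add states in Sat(halt) with every successor in Z. Already a fixed point.
Sat(A[halt U E[(busy | halt) U halt]]) = {q0, q1, q3, q4, q6, q8}
q3 ∈ Sat(A[halt U E[(busy | halt) U halt]]) = {q0, q1, q3, q4, q6, q8}, so the formula holds at q3.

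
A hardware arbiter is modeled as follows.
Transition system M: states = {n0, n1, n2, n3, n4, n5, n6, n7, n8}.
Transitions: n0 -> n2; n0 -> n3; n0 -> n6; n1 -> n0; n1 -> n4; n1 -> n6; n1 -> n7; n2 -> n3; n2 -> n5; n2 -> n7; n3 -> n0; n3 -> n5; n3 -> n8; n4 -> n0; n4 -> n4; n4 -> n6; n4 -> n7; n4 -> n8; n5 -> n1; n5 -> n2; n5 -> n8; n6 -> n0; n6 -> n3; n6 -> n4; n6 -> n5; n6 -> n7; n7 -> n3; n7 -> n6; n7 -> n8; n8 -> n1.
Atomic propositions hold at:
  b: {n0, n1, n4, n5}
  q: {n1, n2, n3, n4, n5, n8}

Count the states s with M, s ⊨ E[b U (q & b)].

Sat(q & b) = {n1, n4, n5}
E[b U (q & b)]: least fixpoint, start Z0 = Sat((q & b)) = {n1, n4, n5}, add states in Sat(b) with some successor in Z. Already a fixed point.
Sat(E[b U (q & b)]) = {n1, n4, n5}
|Sat(E[b U (q & b)])| = |{n1, n4, n5}| = 3.

3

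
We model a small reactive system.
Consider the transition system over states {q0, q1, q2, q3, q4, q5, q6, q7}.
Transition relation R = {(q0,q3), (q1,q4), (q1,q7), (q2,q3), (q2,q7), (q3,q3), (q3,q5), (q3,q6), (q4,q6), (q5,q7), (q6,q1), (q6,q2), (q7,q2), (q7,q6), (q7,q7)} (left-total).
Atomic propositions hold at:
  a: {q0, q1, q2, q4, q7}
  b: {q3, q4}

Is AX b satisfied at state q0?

Yes

Sat(AX b) = {s : every successor in {q3, q4}} = {q0}
q0 ∈ Sat(AX b) = {q0}, so the formula holds at q0.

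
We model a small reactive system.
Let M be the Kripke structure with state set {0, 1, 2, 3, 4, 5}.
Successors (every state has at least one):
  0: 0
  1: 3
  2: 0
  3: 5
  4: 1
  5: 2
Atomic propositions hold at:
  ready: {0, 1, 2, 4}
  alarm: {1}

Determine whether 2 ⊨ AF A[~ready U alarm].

Sat(~ready) = {3, 5}
A[~ready U alarm]: least fixpoint, start Z0 = Sat(alarm) = {1}, add states in Sat(~ready) with every successor in Z. Already a fixed point.
Sat(A[~ready U alarm]) = {1}
AF A[~ready U alarm]: least fixpoint, start Z0 = {1}, add states with every successor in Z. Z1 = {1, 4}; fixed.
Sat(AF A[~ready U alarm]) = {1, 4}
2 ∉ Sat(AF A[~ready U alarm]) = {1, 4}, so the formula does not hold at 2.

No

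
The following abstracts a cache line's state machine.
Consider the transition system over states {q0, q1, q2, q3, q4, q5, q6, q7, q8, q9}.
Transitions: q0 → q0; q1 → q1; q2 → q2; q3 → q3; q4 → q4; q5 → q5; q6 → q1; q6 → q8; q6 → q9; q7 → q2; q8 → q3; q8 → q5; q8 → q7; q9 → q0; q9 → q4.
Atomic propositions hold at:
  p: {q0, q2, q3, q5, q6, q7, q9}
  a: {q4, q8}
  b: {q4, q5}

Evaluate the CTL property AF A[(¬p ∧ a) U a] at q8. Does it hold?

Sat(¬p) = {q1, q4, q8}
Sat(¬p ∧ a) = {q4, q8}
A[(¬p ∧ a) U a]: least fixpoint, start Z0 = Sat(a) = {q4, q8}, add states in Sat(¬p ∧ a) with every successor in Z. Already a fixed point.
Sat(A[(¬p ∧ a) U a]) = {q4, q8}
AF A[(¬p ∧ a) U a]: least fixpoint, start Z0 = {q4, q8}, add states with every successor in Z. Already a fixed point.
Sat(AF A[(¬p ∧ a) U a]) = {q4, q8}
q8 ∈ Sat(AF A[(¬p ∧ a) U a]) = {q4, q8}, so the formula holds at q8.

Yes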